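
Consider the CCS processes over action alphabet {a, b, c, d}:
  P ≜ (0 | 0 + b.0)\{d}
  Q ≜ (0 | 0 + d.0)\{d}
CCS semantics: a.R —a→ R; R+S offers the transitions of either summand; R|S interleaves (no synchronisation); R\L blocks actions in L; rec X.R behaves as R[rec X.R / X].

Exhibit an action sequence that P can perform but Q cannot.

P's transition system — 2 states:
  p0 = (0 | 0 + b.0)\{d} ⊢ =b=> p1
  p1 = 0\{d} ⊢ deadlocked
Q's transition system — 1 states:
  q0 = (0 | 0 + d.0)\{d} ⊢ deadlocked
Trace ⟨b⟩ through P, begin at {p0}:
  after b @ step 1: {p1}
  P completes σ.
Trace ⟨b⟩ through Q, begin at {q0}:
  after b @ step 1: ∅ (Q stuck)

b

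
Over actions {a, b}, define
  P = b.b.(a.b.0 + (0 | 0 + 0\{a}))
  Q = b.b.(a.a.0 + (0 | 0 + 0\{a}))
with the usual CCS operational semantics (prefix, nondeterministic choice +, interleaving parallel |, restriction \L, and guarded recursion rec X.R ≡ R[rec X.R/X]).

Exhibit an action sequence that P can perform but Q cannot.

bbab

P's transition system — 5 states:
  m0 = b.b.(a.b.0 + (0 | 0 + 0\{a})) ⊢ —b→ m1
  m1 = b.(a.b.0 + (0 | 0 + 0\{a})) ⊢ —b→ m2
  m2 = a.b.0 + (0 | 0 + 0\{a}) ⊢ —a→ m3
  m3 = b.0 ⊢ —b→ m4
  m4 = 0 ⊢ deadlocked
Q's transition system — 5 states:
  n0 = b.b.(a.a.0 + (0 | 0 + 0\{a})) ⊢ —b→ n1
  n1 = b.(a.a.0 + (0 | 0 + 0\{a})) ⊢ —b→ n2
  n2 = a.a.0 + (0 | 0 + 0\{a}) ⊢ —a→ n3
  n3 = a.0 ⊢ —a→ n4
  n4 = 0 ⊢ deadlocked
Trace ⟨bbab⟩ through P, begin at {m0}:
  after b @ step 1: {m1}
  after b @ step 2: {m2}
  after a @ step 3: {m3}
  after b @ step 4: {m4}
  — P admits the full trace.
Trace ⟨bbab⟩ through Q, begin at {n0}:
  after b @ step 1: {n1}
  after b @ step 2: {n2}
  after a @ step 3: {n3}
  after b @ step 4: no successor for Q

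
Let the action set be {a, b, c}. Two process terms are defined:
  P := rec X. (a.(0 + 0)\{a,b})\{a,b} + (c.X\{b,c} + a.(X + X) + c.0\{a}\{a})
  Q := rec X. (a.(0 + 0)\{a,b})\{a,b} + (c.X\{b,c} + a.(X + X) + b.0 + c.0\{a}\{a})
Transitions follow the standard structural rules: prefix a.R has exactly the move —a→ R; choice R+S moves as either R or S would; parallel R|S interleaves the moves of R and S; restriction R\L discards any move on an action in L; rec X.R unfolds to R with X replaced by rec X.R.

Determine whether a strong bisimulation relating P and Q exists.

Reachable graph of P (5 states):
  m0 = rec X. (a.(0 + 0)\{a,b})\{a,b} + (c.X\{b,c} + a.(X + X) + c.0\{a}\{a}) ⊢ --a--▸ m1, --c--▸ m2, --c--▸ m3
  m1 = (rec X. (a.(0 + 0)\{a,b})\{a,b} + (c.X\{b,c} + a.(X + X) + c.0\{a}\{a})) + (rec X. (a.(0 + 0)\{a,b})\{a,b} + (c.X\{b,c} + a.(X + X) + c.0\{a}\{a})) ⊢ --a--▸ m1, --c--▸ m2, --c--▸ m3
  m2 = (rec X. (a.(0 + 0)\{a,b})\{a,b} + (c.X\{b,c} + a.(X + X) + c.0\{a}\{a}))\{b,c} ⊢ --a--▸ m4
  m3 = 0\{a}\{a} ⊢ stopped
  m4 = ((rec X. (a.(0 + 0)\{a,b})\{a,b} + (c.X\{b,c} + a.(X + X) + c.0\{a}\{a})) + (rec X. (a.(0 + 0)\{a,b})\{a,b} + (c.X\{b,c} + a.(X + X) + c.0\{a}\{a})))\{b,c} ⊢ --a--▸ m4
Reachable graph of Q (6 states):
  n0 = rec X. (a.(0 + 0)\{a,b})\{a,b} + (c.X\{b,c} + a.(X + X) + b.0 + c.0\{a}\{a}) ⊢ --a--▸ n1, --b--▸ n2, --c--▸ n3, --c--▸ n4
  n1 = (rec X. (a.(0 + 0)\{a,b})\{a,b} + (c.X\{b,c} + a.(X + X) + b.0 + c.0\{a}\{a})) + (rec X. (a.(0 + 0)\{a,b})\{a,b} + (c.X\{b,c} + a.(X + X) + b.0 + c.0\{a}\{a})) ⊢ --a--▸ n1, --b--▸ n2, --c--▸ n3, --c--▸ n4
  n2 = 0 ⊢ stopped
  n3 = (rec X. (a.(0 + 0)\{a,b})\{a,b} + (c.X\{b,c} + a.(X + X) + b.0 + c.0\{a}\{a}))\{b,c} ⊢ --a--▸ n5
  n4 = 0\{a}\{a} ⊢ stopped
  n5 = ((rec X. (a.(0 + 0)\{a,b})\{a,b} + (c.X\{b,c} + a.(X + X) + b.0 + c.0\{a}\{a})) + (rec X. (a.(0 + 0)\{a,b})\{a,b} + (c.X\{b,c} + a.(X + X) + b.0 + c.0\{a}\{a})))\{b,c} ⊢ --a--▸ n5
Bisimilarity quotient blocks:
  B0 = {m0, m1}
  B1 = {m2, m4, n3, n5}
  B2 = {m3, n2, n4}
  B3 = {n0, n1}
m0 ∈ B0, n0 ∈ B3 → different blocks

NO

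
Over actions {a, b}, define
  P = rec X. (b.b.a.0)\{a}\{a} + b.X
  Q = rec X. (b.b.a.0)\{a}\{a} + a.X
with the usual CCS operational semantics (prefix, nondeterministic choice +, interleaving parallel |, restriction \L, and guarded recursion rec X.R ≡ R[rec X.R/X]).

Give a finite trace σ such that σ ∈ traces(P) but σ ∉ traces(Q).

bbb

LTS(P): 3 reachable states
  m0 = rec X. (b.b.a.0)\{a}\{a} + b.X ⊢ —b→ m0, —b→ m1
  m1 = (b.a.0)\{a}\{a} ⊢ —b→ m2
  m2 = (a.0)\{a}\{a} ⊢ deadlocked
LTS(Q): 3 reachable states
  n0 = rec X. (b.b.a.0)\{a}\{a} + a.X ⊢ —a→ n0, —b→ n1
  n1 = (b.a.0)\{a}\{a} ⊢ —b→ n2
  n2 = (a.0)\{a}\{a} ⊢ deadlocked
Run σ = ⟨bbb⟩ on P: start {m0}
  step 1 (b): {m0, m1}
  step 2 (b): {m0, m1, m2}
  step 3 (b): {m0, m1, m2}
  ✓ P
Run σ = ⟨bbb⟩ on Q: start {n0}
  step 1 (b): {n1}
  step 2 (b): {n2}
  step 3 (b): ∅ (Q stuck)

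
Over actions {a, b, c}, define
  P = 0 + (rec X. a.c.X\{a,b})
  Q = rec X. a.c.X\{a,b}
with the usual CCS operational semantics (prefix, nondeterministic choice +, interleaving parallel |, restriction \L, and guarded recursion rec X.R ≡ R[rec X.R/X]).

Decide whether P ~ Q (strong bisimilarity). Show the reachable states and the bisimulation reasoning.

bisimilar

LTS(P): 3 reachable states
  m0 = 0 + (rec X. a.c.X\{a,b}) :: ··a··> m1
  m1 = c.(rec X. a.c.X\{a,b})\{a,b} :: ··c··> m2
  m2 = (rec X. a.c.X\{a,b})\{a,b} :: deadlocked
LTS(Q): 3 reachable states
  n0 = rec X. a.c.X\{a,b} :: ··a··> n1
  n1 = c.(rec X. a.c.X\{a,b})\{a,b} :: ··c··> n2
  n2 = (rec X. a.c.X\{a,b})\{a,b} :: deadlocked
Coarsest stable partition (strong bisimilarity classes):
  B0 = {m0, n0}
  B1 = {m1, n1}
  B2 = {m2, n2}
m0 ∈ B0, n0 ∈ B0 → same block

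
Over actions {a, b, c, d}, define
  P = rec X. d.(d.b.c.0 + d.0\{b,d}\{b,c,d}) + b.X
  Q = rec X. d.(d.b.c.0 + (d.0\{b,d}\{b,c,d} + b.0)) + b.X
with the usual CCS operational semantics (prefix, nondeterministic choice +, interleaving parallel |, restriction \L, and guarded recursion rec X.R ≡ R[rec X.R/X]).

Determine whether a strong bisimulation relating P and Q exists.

Reachable graph of P (6 states):
  m0 = rec X. d.(d.b.c.0 + d.0\{b,d}\{b,c,d}) + b.X → -b-> m0, -d-> m1
  m1 = d.b.c.0 + d.0\{b,d}\{b,c,d} → -d-> m2, -d-> m3
  m2 = 0\{b,d}\{b,c,d} → stopped
  m3 = b.c.0 → -b-> m4
  m4 = c.0 → -c-> m5
  m5 = 0 → stopped
Reachable graph of Q (6 states):
  n0 = rec X. d.(d.b.c.0 + (d.0\{b,d}\{b,c,d} + b.0)) + b.X → -b-> n0, -d-> n1
  n1 = d.b.c.0 + (d.0\{b,d}\{b,c,d} + b.0) → -b-> n2, -d-> n3, -d-> n4
  n2 = 0 → stopped
  n3 = 0\{b,d}\{b,c,d} → stopped
  n4 = b.c.0 → -b-> n5
  n5 = c.0 → -c-> n2
Coarsest stable partition (strong bisimilarity classes):
  B0 = {m0}
  B1 = {m1}
  B2 = {m3, n4}
  B3 = {m4, n5}
  B4 = {m2, m5, n2, n3}
  B5 = {n0}
  B6 = {n1}
m0 ∈ B0, n0 ∈ B5 → different blocks

P ≁ Q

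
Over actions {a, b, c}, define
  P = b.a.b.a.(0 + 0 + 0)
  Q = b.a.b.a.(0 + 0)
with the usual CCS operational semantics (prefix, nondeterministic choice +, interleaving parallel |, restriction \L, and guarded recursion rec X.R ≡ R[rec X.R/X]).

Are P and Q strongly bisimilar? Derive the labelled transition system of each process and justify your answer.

LTS(P): 5 reachable states
  p0 = b.a.b.a.(0 + 0 + 0) → =b=> p1
  p1 = a.b.a.(0 + 0 + 0) → =a=> p2
  p2 = b.a.(0 + 0 + 0) → =b=> p3
  p3 = a.(0 + 0 + 0) → =a=> p4
  p4 = 0 + 0 + 0 → stopped
LTS(Q): 5 reachable states
  q0 = b.a.b.a.(0 + 0) → =b=> q1
  q1 = a.b.a.(0 + 0) → =a=> q2
  q2 = b.a.(0 + 0) → =b=> q3
  q3 = a.(0 + 0) → =a=> q4
  q4 = 0 + 0 → stopped
Coarsest stable partition (strong bisimilarity classes):
  B0 = {p0, q0}
  B1 = {p1, q1}
  B2 = {p2, q2}
  B3 = {p3, q3}
  B4 = {p4, q4}
p0 ∈ B0, q0 ∈ B0 → same block

YES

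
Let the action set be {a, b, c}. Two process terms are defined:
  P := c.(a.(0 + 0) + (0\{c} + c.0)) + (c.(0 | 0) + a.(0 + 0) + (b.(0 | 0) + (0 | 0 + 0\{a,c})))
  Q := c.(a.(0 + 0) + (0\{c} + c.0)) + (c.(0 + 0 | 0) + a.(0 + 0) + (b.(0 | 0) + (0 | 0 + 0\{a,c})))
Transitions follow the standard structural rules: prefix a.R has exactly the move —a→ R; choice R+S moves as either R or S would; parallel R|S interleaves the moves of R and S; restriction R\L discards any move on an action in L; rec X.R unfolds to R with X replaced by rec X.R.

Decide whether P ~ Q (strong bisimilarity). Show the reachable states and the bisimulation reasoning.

P ~ Q

LTS(P): 5 reachable states
  p0 = c.(a.(0 + 0) + (0\{c} + c.0)) + (c.(0 | 0) + a.(0 + 0) + (b.(0 | 0) + (0 | 0 + 0\{a,c}))) | ··a··> p1, ··b··> p2, ··c··> p2, ··c··> p3
  p1 = 0 + 0 | (no moves)
  p2 = 0 | 0 | (no moves)
  p3 = a.(0 + 0) + (0\{c} + c.0) | ··a··> p1, ··c··> p4
  p4 = 0 | (no moves)
LTS(Q): 6 reachable states
  q0 = c.(a.(0 + 0) + (0\{c} + c.0)) + (c.(0 + 0 | 0) + a.(0 + 0) + (b.(0 | 0) + (0 | 0 + 0\{a,c}))) | ··a··> q1, ··b··> q2, ··c··> q3, ··c··> q4
  q1 = 0 + 0 | (no moves)
  q2 = 0 | 0 | (no moves)
  q3 = 0 + 0 | 0 | (no moves)
  q4 = a.(0 + 0) + (0\{c} + c.0) | ··a··> q1, ··c··> q5
  q5 = 0 | (no moves)
Partition-refinement fixed point:
  B0 = {p0, q0}
  B1 = {p1, p2, p4, q1, q2, q3, q5}
  B2 = {p3, q4}
p0 ∈ B0, q0 ∈ B0 → same block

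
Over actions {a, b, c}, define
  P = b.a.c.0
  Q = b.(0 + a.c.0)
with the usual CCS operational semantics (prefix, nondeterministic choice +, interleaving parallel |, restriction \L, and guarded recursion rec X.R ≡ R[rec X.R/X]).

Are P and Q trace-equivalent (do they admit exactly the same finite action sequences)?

Reachable graph of P (4 states):
  p0 = b.a.c.0 :: -b-> p1
  p1 = a.c.0 :: -a-> p2
  p2 = c.0 :: -c-> p3
  p3 = 0 :: stopped
Reachable graph of Q (4 states):
  q0 = b.(0 + a.c.0) :: -b-> q1
  q1 = 0 + a.c.0 :: -a-> q2
  q2 = c.0 :: -c-> q3
  q3 = 0 :: stopped
Coarsest stable partition (strong bisimilarity classes):
  B0 = {p0, q0}
  B1 = {p1, q1}
  B2 = {p2, q2}
  B3 = {p3, q3}
p0 ∈ B0, q0 ∈ B0 → same block
Bisimilar ⇒ trace-equivalent.

YES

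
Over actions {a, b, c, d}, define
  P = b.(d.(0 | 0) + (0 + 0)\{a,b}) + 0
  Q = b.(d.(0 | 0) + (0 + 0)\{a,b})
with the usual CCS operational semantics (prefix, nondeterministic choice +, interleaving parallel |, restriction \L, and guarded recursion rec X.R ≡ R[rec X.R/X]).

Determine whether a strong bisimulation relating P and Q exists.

YES

P's transition system — 3 states:
  p0 = b.(d.(0 | 0) + (0 + 0)\{a,b}) + 0 has moves --b--▸ p1
  p1 = d.(0 | 0) + (0 + 0)\{a,b} has moves --d--▸ p2
  p2 = 0 | 0 has moves stopped
Q's transition system — 3 states:
  q0 = b.(d.(0 | 0) + (0 + 0)\{a,b}) has moves --b--▸ q1
  q1 = d.(0 | 0) + (0 + 0)\{a,b} has moves --d--▸ q2
  q2 = 0 | 0 has moves stopped
Coarsest stable partition (strong bisimilarity classes):
  B0 = {p0, q0}
  B1 = {p1, q1}
  B2 = {p2, q2}
p0 ∈ B0, q0 ∈ B0 → same block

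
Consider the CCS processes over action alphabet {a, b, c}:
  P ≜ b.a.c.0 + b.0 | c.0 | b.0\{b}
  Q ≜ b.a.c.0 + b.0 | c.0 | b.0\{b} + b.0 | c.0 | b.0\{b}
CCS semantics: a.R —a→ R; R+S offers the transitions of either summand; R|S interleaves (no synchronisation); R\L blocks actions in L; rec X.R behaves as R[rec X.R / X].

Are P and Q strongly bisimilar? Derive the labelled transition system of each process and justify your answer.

YES

Reachable graph of P (11 states):
  u0 = b.a.c.0 + b.0 | c.0 | b.0\{b} → -b-> u1, -b-> u2, -b-> u3, -c-> u4
  u1 = 0 | c.0 | b.0\{b} → -b-> u5, -c-> u6
  u2 = a.c.0 → -a-> u7
  u3 = b.0 | c.0 | 0\{b} → -b-> u5, -c-> u8
  u4 = b.0 | 0 | b.0\{b} → -b-> u6, -b-> u8
  u5 = 0 | c.0 | 0\{b} → -c-> u9
  u6 = 0 | 0 | b.0\{b} → -b-> u9
  u7 = c.0 → -c-> u10
  u8 = b.0 | 0 | 0\{b} → -b-> u9
  u9 = 0 | 0 | 0\{b} → deadlocked
  u10 = 0 → deadlocked
Reachable graph of Q (11 states):
  v0 = b.a.c.0 + b.0 | c.0 | b.0\{b} + b.0 | c.0 | b.0\{b} → -b-> v1, -b-> v2, -b-> v3, -c-> v4
  v1 = 0 | c.0 | b.0\{b} → -b-> v5, -c-> v6
  v2 = a.c.0 → -a-> v7
  v3 = b.0 | c.0 | 0\{b} → -b-> v5, -c-> v8
  v4 = b.0 | 0 | b.0\{b} → -b-> v6, -b-> v8
  v5 = 0 | c.0 | 0\{b} → -c-> v9
  v6 = 0 | 0 | b.0\{b} → -b-> v9
  v7 = c.0 → -c-> v10
  v8 = b.0 | 0 | 0\{b} → -b-> v9
  v9 = 0 | 0 | 0\{b} → deadlocked
  v10 = 0 → deadlocked
Partition-refinement fixed point:
  B0 = {u0, v0}
  B1 = {u1, u3, v1, v3}
  B2 = {u5, u7, v5, v7}
  B3 = {u10, u9, v10, v9}
  B4 = {u6, u8, v6, v8}
  B5 = {u2, v2}
  B6 = {u4, v4}
u0 ∈ B0, v0 ∈ B0 → same block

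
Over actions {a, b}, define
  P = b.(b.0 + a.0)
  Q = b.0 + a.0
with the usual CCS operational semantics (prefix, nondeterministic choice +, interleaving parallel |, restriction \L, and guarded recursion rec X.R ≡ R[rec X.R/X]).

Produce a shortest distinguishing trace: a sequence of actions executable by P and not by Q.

P's transition system — 3 states:
  s0 = b.(b.0 + a.0) → —b→ s1
  s1 = b.0 + a.0 → —a→ s2, —b→ s2
  s2 = 0 → (no moves)
Q's transition system — 2 states:
  t0 = b.0 + a.0 → —a→ t1, —b→ t1
  t1 = 0 → (no moves)
Executing ba from P (initial set {s0}):
  [1] b ⇒ {s1}
  [2] a ⇒ {s2}
  P completes σ.
Executing ba from Q (initial set {t0}):
  [1] b ⇒ {t1}
  [2] a ⇒ ∅  — Q cannot continue

ba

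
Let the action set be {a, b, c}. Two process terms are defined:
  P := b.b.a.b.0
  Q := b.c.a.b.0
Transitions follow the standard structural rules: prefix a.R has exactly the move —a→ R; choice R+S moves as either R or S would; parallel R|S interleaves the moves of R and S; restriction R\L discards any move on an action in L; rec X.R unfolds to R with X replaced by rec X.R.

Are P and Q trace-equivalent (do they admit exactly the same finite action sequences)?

LTS(P): 5 reachable states
  m0 = b.b.a.b.0 | ··b··> m1
  m1 = b.a.b.0 | ··b··> m2
  m2 = a.b.0 | ··a··> m3
  m3 = b.0 | ··b··> m4
  m4 = 0 | (no moves)
LTS(Q): 5 reachable states
  n0 = b.c.a.b.0 | ··b··> n1
  n1 = c.a.b.0 | ··c··> n2
  n2 = a.b.0 | ··a··> n3
  n3 = b.0 | ··b··> n4
  n4 = 0 | (no moves)
Run σ = ⟨bb⟩ on P: start {m0}
  after b @ step 1: {m1}
  after b @ step 2: {m2}
  — P admits the full trace.
Run σ = ⟨bb⟩ on Q: start {n0}
  after b @ step 1: {n1}
  after b @ step 2: no successor for Q

traces(P) ≠ traces(Q) — witness ⟨bb⟩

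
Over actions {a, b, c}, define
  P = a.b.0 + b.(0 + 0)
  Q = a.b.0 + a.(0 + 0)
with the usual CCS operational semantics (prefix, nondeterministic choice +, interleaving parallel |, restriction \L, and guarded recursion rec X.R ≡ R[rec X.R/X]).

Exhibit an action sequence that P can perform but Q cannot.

Reachable graph of P (4 states):
  m0 = a.b.0 + b.(0 + 0) ⊢ ··a··> m1, ··b··> m2
  m1 = b.0 ⊢ ··b··> m3
  m2 = 0 + 0 ⊢ deadlocked
  m3 = 0 ⊢ deadlocked
Reachable graph of Q (4 states):
  n0 = a.b.0 + a.(0 + 0) ⊢ ··a··> n1, ··a··> n2
  n1 = 0 + 0 ⊢ deadlocked
  n2 = b.0 ⊢ ··b··> n3
  n3 = 0 ⊢ deadlocked
Run σ = ⟨b⟩ on P: start {m0}
  after b @ step 1: {m2}
  — P admits the full trace.
Run σ = ⟨b⟩ on Q: start {n0}
  after b @ step 1: ∅ (Q stuck)

b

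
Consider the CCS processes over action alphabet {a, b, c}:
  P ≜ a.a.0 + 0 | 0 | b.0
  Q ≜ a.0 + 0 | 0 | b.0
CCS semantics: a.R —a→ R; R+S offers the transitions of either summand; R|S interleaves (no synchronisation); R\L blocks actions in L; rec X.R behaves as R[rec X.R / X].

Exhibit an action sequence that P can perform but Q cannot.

aa

P's transition system — 4 states:
  s0 = a.a.0 + 0 | 0 | b.0 | =a=> s1, =b=> s2
  s1 = a.0 | =a=> s3
  s2 = 0 | 0 | 0 | ∅
  s3 = 0 | ∅
Q's transition system — 3 states:
  t0 = a.0 + 0 | 0 | b.0 | =a=> t1, =b=> t2
  t1 = 0 | ∅
  t2 = 0 | 0 | 0 | ∅
Executing aa from P (initial set {s0}):
  after a @ step 1: {s1}
  after a @ step 2: {s3}
  ✓ P
Executing aa from Q (initial set {t0}):
  after a @ step 1: {t1}
  after a @ step 2: no successor for Q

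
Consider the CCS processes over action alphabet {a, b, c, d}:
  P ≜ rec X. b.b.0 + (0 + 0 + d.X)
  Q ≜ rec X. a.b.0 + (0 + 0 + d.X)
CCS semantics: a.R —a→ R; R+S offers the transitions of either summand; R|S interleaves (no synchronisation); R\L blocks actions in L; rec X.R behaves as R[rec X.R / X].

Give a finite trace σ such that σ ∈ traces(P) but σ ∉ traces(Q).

b

Reachable graph of P (3 states):
  m0 = rec X. b.b.0 + (0 + 0 + d.X) ⊢ -b-> m1, -d-> m0
  m1 = b.0 ⊢ -b-> m2
  m2 = 0 ⊢ ∅
Reachable graph of Q (3 states):
  n0 = rec X. a.b.0 + (0 + 0 + d.X) ⊢ -a-> n1, -d-> n0
  n1 = b.0 ⊢ -b-> n2
  n2 = 0 ⊢ ∅
Run σ = ⟨b⟩ on P: start {m0}
  after b @ step 1: {m1}
  P completes σ.
Run σ = ⟨b⟩ on Q: start {n0}
  after b @ step 1: ∅ (Q stuck)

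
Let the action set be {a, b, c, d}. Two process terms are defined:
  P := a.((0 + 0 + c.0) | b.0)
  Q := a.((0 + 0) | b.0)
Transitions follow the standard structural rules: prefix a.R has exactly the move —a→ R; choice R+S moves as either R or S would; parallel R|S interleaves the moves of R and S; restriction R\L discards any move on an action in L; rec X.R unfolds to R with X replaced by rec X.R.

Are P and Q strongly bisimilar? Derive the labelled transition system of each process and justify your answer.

LTS(P): 5 reachable states
  p0 = a.((0 + 0 + c.0) | b.0) | —a→ p1
  p1 = (0 + 0 + c.0) | b.0 | —b→ p2, —c→ p3
  p2 = (0 + 0 + c.0) | 0 | —c→ p4
  p3 = 0 | b.0 | —b→ p4
  p4 = 0 | 0 | deadlocked
LTS(Q): 3 reachable states
  q0 = a.((0 + 0) | b.0) | —a→ q1
  q1 = (0 + 0) | b.0 | —b→ q2
  q2 = (0 + 0) | 0 | deadlocked
Coarsest stable partition (strong bisimilarity classes):
  B0 = {p0}
  B1 = {p1}
  B2 = {p3, q1}
  B3 = {p4, q2}
  B4 = {p2}
  B5 = {q0}
p0 ∈ B0, q0 ∈ B5 → different blocks

not bisimilar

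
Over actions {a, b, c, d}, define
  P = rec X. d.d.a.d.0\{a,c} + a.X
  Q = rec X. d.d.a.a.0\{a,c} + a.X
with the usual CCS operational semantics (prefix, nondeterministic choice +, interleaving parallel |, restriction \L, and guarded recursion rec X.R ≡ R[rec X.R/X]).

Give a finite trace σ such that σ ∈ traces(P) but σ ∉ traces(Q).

ddad

LTS(P): 5 reachable states
  s0 = rec X. d.d.a.d.0\{a,c} + a.X → —a→ s0, —d→ s1
  s1 = d.a.d.0\{a,c} → —d→ s2
  s2 = a.d.0\{a,c} → —a→ s3
  s3 = d.0\{a,c} → —d→ s4
  s4 = 0\{a,c} → (no moves)
LTS(Q): 5 reachable states
  t0 = rec X. d.d.a.a.0\{a,c} + a.X → —a→ t0, —d→ t1
  t1 = d.a.a.0\{a,c} → —d→ t2
  t2 = a.a.0\{a,c} → —a→ t3
  t3 = a.0\{a,c} → —a→ t4
  t4 = 0\{a,c} → (no moves)
Executing ddad from P (initial set {s0}):
  [1] d ⇒ {s1}
  [2] d ⇒ {s2}
  [3] a ⇒ {s3}
  [4] d ⇒ {s4}
  ✓ P
Executing ddad from Q (initial set {t0}):
  [1] d ⇒ {t1}
  [2] d ⇒ {t2}
  [3] a ⇒ {t3}
  [4] d ⇒ ∅ (Q stuck)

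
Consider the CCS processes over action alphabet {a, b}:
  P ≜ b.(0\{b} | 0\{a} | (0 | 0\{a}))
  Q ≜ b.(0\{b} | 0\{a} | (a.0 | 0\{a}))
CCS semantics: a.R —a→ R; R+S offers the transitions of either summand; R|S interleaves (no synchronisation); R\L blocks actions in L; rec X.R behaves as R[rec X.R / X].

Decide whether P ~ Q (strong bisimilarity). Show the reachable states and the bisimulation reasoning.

P ≁ Q

Reachable graph of P (2 states):
  u0 = b.(0\{b} | 0\{a} | (0 | 0\{a})) ⊢ -b-> u1
  u1 = 0\{b} | 0\{a} | (0 | 0\{a}) ⊢ (no moves)
Reachable graph of Q (3 states):
  v0 = b.(0\{b} | 0\{a} | (a.0 | 0\{a})) ⊢ -b-> v1
  v1 = 0\{b} | 0\{a} | (a.0 | 0\{a}) ⊢ -a-> v2
  v2 = 0\{b} | 0\{a} | (0 | 0\{a}) ⊢ (no moves)
Bisimilarity quotient blocks:
  B0 = {u0}
  B1 = {u1, v2}
  B2 = {v0}
  B3 = {v1}
u0 ∈ B0, v0 ∈ B2 → different blocks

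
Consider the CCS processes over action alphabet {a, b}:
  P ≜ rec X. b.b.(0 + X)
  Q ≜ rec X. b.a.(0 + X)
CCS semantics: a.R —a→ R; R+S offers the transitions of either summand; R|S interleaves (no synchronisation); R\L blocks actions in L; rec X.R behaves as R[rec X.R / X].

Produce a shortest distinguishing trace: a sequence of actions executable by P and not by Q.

bb

LTS(P): 3 reachable states
  u0 = rec X. b.b.(0 + X) ⊢ =b=> u1
  u1 = b.(0 + (rec X. b.b.(0 + X))) ⊢ =b=> u2
  u2 = 0 + (rec X. b.b.(0 + X)) ⊢ =b=> u1
LTS(Q): 3 reachable states
  v0 = rec X. b.a.(0 + X) ⊢ =b=> v1
  v1 = a.(0 + (rec X. b.a.(0 + X))) ⊢ =a=> v2
  v2 = 0 + (rec X. b.a.(0 + X)) ⊢ =b=> v1
Trace ⟨bb⟩ through P, begin at {u0}:
  [1] b ⇒ {u1}
  [2] b ⇒ {u2}
  ✓ P
Trace ⟨bb⟩ through Q, begin at {v0}:
  [1] b ⇒ {v1}
  [2] b ⇒ ∅ (Q stuck)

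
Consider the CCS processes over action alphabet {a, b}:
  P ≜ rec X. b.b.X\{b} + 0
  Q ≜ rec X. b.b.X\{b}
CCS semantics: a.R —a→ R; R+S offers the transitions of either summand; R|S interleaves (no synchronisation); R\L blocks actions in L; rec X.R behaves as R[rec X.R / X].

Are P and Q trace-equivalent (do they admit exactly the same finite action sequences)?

Reachable graph of P (3 states):
  s0 = rec X. b.b.X\{b} + 0 ⊢ -b-> s1
  s1 = b.(rec X. b.b.X\{b} + 0)\{b} ⊢ -b-> s2
  s2 = (rec X. b.b.X\{b} + 0)\{b} ⊢ ·
Reachable graph of Q (3 states):
  t0 = rec X. b.b.X\{b} ⊢ -b-> t1
  t1 = b.(rec X. b.b.X\{b})\{b} ⊢ -b-> t2
  t2 = (rec X. b.b.X\{b})\{b} ⊢ ·
Partition-refinement fixed point:
  B0 = {s0, t0}
  B1 = {s1, t1}
  B2 = {s2, t2}
s0 ∈ B0, t0 ∈ B0 → same block
Bisimilar ⇒ trace-equivalent.

trace-equivalent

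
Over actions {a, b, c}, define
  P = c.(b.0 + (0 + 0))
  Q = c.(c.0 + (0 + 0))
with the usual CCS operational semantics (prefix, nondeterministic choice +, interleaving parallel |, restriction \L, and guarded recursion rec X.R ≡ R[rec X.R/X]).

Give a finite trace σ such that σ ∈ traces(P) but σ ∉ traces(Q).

P's transition system — 3 states:
  m0 = c.(b.0 + (0 + 0)) ⊢ --c--▸ m1
  m1 = b.0 + (0 + 0) ⊢ --b--▸ m2
  m2 = 0 ⊢ ∅
Q's transition system — 3 states:
  n0 = c.(c.0 + (0 + 0)) ⊢ --c--▸ n1
  n1 = c.0 + (0 + 0) ⊢ --c--▸ n2
  n2 = 0 ⊢ ∅
Run σ = ⟨cb⟩ on P: start {m0}
  [1] c ⇒ {m1}
  [2] b ⇒ {m2}
  — P admits the full trace.
Run σ = ⟨cb⟩ on Q: start {n0}
  [1] c ⇒ {n1}
  [2] b ⇒ ∅  — Q cannot continue

cb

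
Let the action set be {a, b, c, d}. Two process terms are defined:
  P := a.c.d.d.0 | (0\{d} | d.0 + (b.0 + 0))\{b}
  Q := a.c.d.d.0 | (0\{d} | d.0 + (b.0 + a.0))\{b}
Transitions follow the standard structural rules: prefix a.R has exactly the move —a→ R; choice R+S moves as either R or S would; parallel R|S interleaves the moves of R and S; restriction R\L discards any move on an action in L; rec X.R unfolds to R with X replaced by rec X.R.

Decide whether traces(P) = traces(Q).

trace-distinct — witness ⟨aa⟩

Reachable graph of P (10 states):
  u0 = a.c.d.d.0 | (0\{d} | d.0 + (b.0 + 0))\{b} ⊢ —a→ u1, —d→ u2
  u1 = c.d.d.0 | (0\{d} | d.0 + (b.0 + 0))\{b} ⊢ —c→ u3, —d→ u4
  u2 = a.c.d.d.0 | (0\{d} | 0)\{b} ⊢ —a→ u4
  u3 = d.d.0 | (0\{d} | d.0 + (b.0 + 0))\{b} ⊢ —d→ u5, —d→ u6
  u4 = c.d.d.0 | (0\{d} | 0)\{b} ⊢ —c→ u6
  u5 = d.0 | (0\{d} | d.0 + (b.0 + 0))\{b} ⊢ —d→ u7, —d→ u8
  u6 = d.d.0 | (0\{d} | 0)\{b} ⊢ —d→ u8
  u7 = 0 | (0\{d} | d.0 + (b.0 + 0))\{b} ⊢ —d→ u9
  u8 = d.0 | (0\{d} | 0)\{b} ⊢ —d→ u9
  u9 = 0 | (0\{d} | 0)\{b} ⊢ ·
Reachable graph of Q (15 states):
  v0 = a.c.d.d.0 | (0\{d} | d.0 + (b.0 + a.0))\{b} ⊢ —a→ v1, —a→ v2, —d→ v3
  v1 = a.c.d.d.0 | 0\{b} ⊢ —a→ v4
  v2 = c.d.d.0 | (0\{d} | d.0 + (b.0 + a.0))\{b} ⊢ —a→ v4, —c→ v5, —d→ v6
  v3 = a.c.d.d.0 | (0\{d} | 0)\{b} ⊢ —a→ v6
  v4 = c.d.d.0 | 0\{b} ⊢ —c→ v7
  v5 = d.d.0 | (0\{d} | d.0 + (b.0 + a.0))\{b} ⊢ —a→ v7, —d→ v8, —d→ v9
  v6 = c.d.d.0 | (0\{d} | 0)\{b} ⊢ —c→ v9
  v7 = d.d.0 | 0\{b} ⊢ —d→ v10
  v8 = d.0 | (0\{d} | d.0 + (b.0 + a.0))\{b} ⊢ —a→ v10, —d→ v11, —d→ v12
  v9 = d.d.0 | (0\{d} | 0)\{b} ⊢ —d→ v12
  v10 = d.0 | 0\{b} ⊢ —d→ v13
  v11 = 0 | (0\{d} | d.0 + (b.0 + a.0))\{b} ⊢ —a→ v13, —d→ v14
  v12 = d.0 | (0\{d} | 0)\{b} ⊢ —d→ v14
  v13 = 0 | 0\{b} ⊢ ·
  v14 = 0 | (0\{d} | 0)\{b} ⊢ ·
Trace ⟨aa⟩ through Q, begin at {v0}:
  [1] a ⇒ {v1, v2}
  [2] a ⇒ {v4}
  Q completes σ.
Trace ⟨aa⟩ through P, begin at {u0}:
  [1] a ⇒ {u1}
  [2] a ⇒ no successor for P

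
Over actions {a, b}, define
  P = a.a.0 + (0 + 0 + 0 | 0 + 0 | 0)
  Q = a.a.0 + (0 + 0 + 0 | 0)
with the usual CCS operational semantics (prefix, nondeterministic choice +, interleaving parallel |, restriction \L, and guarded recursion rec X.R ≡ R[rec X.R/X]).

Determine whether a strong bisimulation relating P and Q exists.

Reachable graph of P (3 states):
  p0 = a.a.0 + (0 + 0 + 0 | 0 + 0 | 0) | -a-> p1
  p1 = a.0 | -a-> p2
  p2 = 0 | ∅
Reachable graph of Q (3 states):
  q0 = a.a.0 + (0 + 0 + 0 | 0) | -a-> q1
  q1 = a.0 | -a-> q2
  q2 = 0 | ∅
Coarsest stable partition (strong bisimilarity classes):
  B0 = {p0, q0}
  B1 = {p1, q1}
  B2 = {p2, q2}
p0 ∈ B0, q0 ∈ B0 → same block

bisimilar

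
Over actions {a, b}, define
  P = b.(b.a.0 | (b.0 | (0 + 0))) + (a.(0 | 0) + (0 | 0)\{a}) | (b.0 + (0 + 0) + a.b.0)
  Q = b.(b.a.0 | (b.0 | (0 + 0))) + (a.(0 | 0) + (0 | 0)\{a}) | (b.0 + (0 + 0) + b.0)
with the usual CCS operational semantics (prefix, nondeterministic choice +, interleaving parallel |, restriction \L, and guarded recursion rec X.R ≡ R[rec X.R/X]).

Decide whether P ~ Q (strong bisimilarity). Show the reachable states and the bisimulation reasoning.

NO

LTS(P): 12 reachable states
  p0 = b.(b.a.0 | (b.0 | (0 + 0))) + (a.(0 | 0) + (0 | 0)\{a}) | (b.0 + (0 + 0) + a.b.0) | —a→ p1, —a→ p2, —b→ p3, —b→ p4
  p1 = (a.(0 | 0) + (0 | 0)\{a}) | b.0 | —a→ p5, —b→ p3
  p2 = 0 | 0 | (b.0 + (0 + 0) + a.b.0) | —a→ p5, —b→ p6
  p3 = (a.(0 | 0) + (0 | 0)\{a}) | 0 | —a→ p6
  p4 = b.a.0 | (b.0 | (0 + 0)) | —b→ p7, —b→ p8
  p5 = 0 | 0 | b.0 | —b→ p6
  p6 = 0 | 0 | 0 | ·
  p7 = a.0 | (b.0 | (0 + 0)) | —a→ p9, —b→ p10
  p8 = b.a.0 | (0 | (0 + 0)) | —b→ p10
  p9 = 0 | (b.0 | (0 + 0)) | —b→ p11
  p10 = a.0 | (0 | (0 + 0)) | —a→ p11
  p11 = 0 | (0 | (0 + 0)) | ·
LTS(Q): 10 reachable states
  q0 = b.(b.a.0 | (b.0 | (0 + 0))) + (a.(0 | 0) + (0 | 0)\{a}) | (b.0 + (0 + 0) + b.0) | —a→ q1, —b→ q2, —b→ q3
  q1 = 0 | 0 | (b.0 + (0 + 0) + b.0) | —b→ q4
  q2 = (a.(0 | 0) + (0 | 0)\{a}) | 0 | —a→ q4
  q3 = b.a.0 | (b.0 | (0 + 0)) | —b→ q5, —b→ q6
  q4 = 0 | 0 | 0 | ·
  q5 = a.0 | (b.0 | (0 + 0)) | —a→ q7, —b→ q8
  q6 = b.a.0 | (0 | (0 + 0)) | —b→ q8
  q7 = 0 | (b.0 | (0 + 0)) | —b→ q9
  q8 = a.0 | (0 | (0 + 0)) | —a→ q9
  q9 = 0 | (0 | (0 + 0)) | ·
Partition-refinement fixed point:
  B0 = {p0}
  B1 = {p10, p3, q2, q8}
  B2 = {p11, p6, q4, q9}
  B3 = {p4, q3}
  B4 = {p8, q6}
  B5 = {p1, p7, q5}
  B6 = {p5, p9, q1, q7}
  B7 = {p2}
  B8 = {q0}
p0 ∈ B0, q0 ∈ B8 → different blocks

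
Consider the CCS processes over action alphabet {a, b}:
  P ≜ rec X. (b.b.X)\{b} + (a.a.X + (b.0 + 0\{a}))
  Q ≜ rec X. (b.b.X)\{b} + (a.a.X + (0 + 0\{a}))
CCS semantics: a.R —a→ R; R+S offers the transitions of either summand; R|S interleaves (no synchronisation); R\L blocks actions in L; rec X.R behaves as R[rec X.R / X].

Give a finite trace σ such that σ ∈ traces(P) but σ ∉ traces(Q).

b

Reachable graph of P (3 states):
  u0 = rec X. (b.b.X)\{b} + (a.a.X + (b.0 + 0\{a})) ⊢ =a=> u1, =b=> u2
  u1 = a.(rec X. (b.b.X)\{b} + (a.a.X + (b.0 + 0\{a}))) ⊢ =a=> u0
  u2 = 0 ⊢ (no moves)
Reachable graph of Q (2 states):
  v0 = rec X. (b.b.X)\{b} + (a.a.X + (0 + 0\{a})) ⊢ =a=> v1
  v1 = a.(rec X. (b.b.X)\{b} + (a.a.X + (0 + 0\{a}))) ⊢ =a=> v0
Executing b from P (initial set {u0}):
  [1] b ⇒ {u2}
  P completes σ.
Executing b from Q (initial set {v0}):
  [1] b ⇒ no successor for Q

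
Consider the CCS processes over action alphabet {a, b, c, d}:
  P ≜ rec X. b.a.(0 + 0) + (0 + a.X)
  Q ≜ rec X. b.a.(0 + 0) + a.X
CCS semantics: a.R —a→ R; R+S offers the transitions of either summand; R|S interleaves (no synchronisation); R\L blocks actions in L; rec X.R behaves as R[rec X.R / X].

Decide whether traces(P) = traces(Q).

traces(P) = traces(Q)

LTS(P): 3 reachable states
  m0 = rec X. b.a.(0 + 0) + (0 + a.X) has moves --a--▸ m0, --b--▸ m1
  m1 = a.(0 + 0) has moves --a--▸ m2
  m2 = 0 + 0 has moves deadlocked
LTS(Q): 3 reachable states
  n0 = rec X. b.a.(0 + 0) + a.X has moves --a--▸ n0, --b--▸ n1
  n1 = a.(0 + 0) has moves --a--▸ n2
  n2 = 0 + 0 has moves deadlocked
Coarsest stable partition (strong bisimilarity classes):
  B0 = {m0, n0}
  B1 = {m1, n1}
  B2 = {m2, n2}
m0 ∈ B0, n0 ∈ B0 → same block
Bisimilar ⇒ trace-equivalent.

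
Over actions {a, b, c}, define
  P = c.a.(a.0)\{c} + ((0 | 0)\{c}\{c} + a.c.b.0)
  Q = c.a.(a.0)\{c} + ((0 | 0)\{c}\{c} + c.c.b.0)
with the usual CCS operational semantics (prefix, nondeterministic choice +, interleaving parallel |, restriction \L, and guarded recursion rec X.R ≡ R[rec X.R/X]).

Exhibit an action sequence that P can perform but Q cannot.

LTS(P): 7 reachable states
  u0 = c.a.(a.0)\{c} + ((0 | 0)\{c}\{c} + a.c.b.0) → ··a··> u1, ··c··> u2
  u1 = c.b.0 → ··c··> u3
  u2 = a.(a.0)\{c} → ··a··> u4
  u3 = b.0 → ··b··> u5
  u4 = (a.0)\{c} → ··a··> u6
  u5 = 0 → stopped
  u6 = 0\{c} → stopped
LTS(Q): 7 reachable states
  v0 = c.a.(a.0)\{c} + ((0 | 0)\{c}\{c} + c.c.b.0) → ··c··> v1, ··c··> v2
  v1 = a.(a.0)\{c} → ··a··> v3
  v2 = c.b.0 → ··c··> v4
  v3 = (a.0)\{c} → ··a··> v5
  v4 = b.0 → ··b··> v6
  v5 = 0\{c} → stopped
  v6 = 0 → stopped
Executing a from P (initial set {u0}):
  after a @ step 1: {u1}
  ✓ P
Executing a from Q (initial set {v0}):
  after a @ step 1: no successor for Q

a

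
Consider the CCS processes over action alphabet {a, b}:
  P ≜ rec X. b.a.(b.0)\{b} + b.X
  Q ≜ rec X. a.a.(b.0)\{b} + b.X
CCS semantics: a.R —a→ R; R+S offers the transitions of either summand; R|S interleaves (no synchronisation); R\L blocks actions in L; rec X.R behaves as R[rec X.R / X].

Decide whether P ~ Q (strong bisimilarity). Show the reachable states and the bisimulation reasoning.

P's transition system — 3 states:
  u0 = rec X. b.a.(b.0)\{b} + b.X :: -b-> u0, -b-> u1
  u1 = a.(b.0)\{b} :: -a-> u2
  u2 = (b.0)\{b} :: ∅
Q's transition system — 3 states:
  v0 = rec X. a.a.(b.0)\{b} + b.X :: -a-> v1, -b-> v0
  v1 = a.(b.0)\{b} :: -a-> v2
  v2 = (b.0)\{b} :: ∅
Partition-refinement fixed point:
  B0 = {u0}
  B1 = {u1, v1}
  B2 = {u2, v2}
  B3 = {v0}
u0 ∈ B0, v0 ∈ B3 → different blocks

not bisimilar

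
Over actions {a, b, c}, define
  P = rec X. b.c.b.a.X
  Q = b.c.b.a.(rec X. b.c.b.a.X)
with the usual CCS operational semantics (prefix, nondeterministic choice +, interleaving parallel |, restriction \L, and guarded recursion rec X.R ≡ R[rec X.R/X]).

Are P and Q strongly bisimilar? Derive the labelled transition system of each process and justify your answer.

YES

Reachable graph of P (4 states):
  s0 = rec X. b.c.b.a.X | --b--▸ s1
  s1 = c.b.a.(rec X. b.c.b.a.X) | --c--▸ s2
  s2 = b.a.(rec X. b.c.b.a.X) | --b--▸ s3
  s3 = a.(rec X. b.c.b.a.X) | --a--▸ s0
Reachable graph of Q (5 states):
  t0 = b.c.b.a.(rec X. b.c.b.a.X) | --b--▸ t1
  t1 = c.b.a.(rec X. b.c.b.a.X) | --c--▸ t2
  t2 = b.a.(rec X. b.c.b.a.X) | --b--▸ t3
  t3 = a.(rec X. b.c.b.a.X) | --a--▸ t4
  t4 = rec X. b.c.b.a.X | --b--▸ t1
Bisimilarity quotient blocks:
  B0 = {s0, t0, t4}
  B1 = {s1, t1}
  B2 = {s2, t2}
  B3 = {s3, t3}
s0 ∈ B0, t0 ∈ B0 → same block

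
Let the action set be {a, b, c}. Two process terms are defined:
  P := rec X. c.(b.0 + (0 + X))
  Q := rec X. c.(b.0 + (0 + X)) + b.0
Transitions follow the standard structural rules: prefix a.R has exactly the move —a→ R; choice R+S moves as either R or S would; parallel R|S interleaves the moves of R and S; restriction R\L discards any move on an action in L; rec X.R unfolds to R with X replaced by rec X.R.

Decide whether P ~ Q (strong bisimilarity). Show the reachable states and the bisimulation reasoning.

not bisimilar

P's transition system — 3 states:
  p0 = rec X. c.(b.0 + (0 + X)) | -c-> p1
  p1 = b.0 + (0 + (rec X. c.(b.0 + (0 + X)))) | -b-> p2, -c-> p1
  p2 = 0 | deadlocked
Q's transition system — 3 states:
  q0 = rec X. c.(b.0 + (0 + X)) + b.0 | -b-> q1, -c-> q2
  q1 = 0 | deadlocked
  q2 = b.0 + (0 + (rec X. c.(b.0 + (0 + X)) + b.0)) | -b-> q1, -c-> q2
Bisimilarity quotient blocks:
  B0 = {p0}
  B1 = {p1, q0, q2}
  B2 = {p2, q1}
p0 ∈ B0, q0 ∈ B1 → different blocks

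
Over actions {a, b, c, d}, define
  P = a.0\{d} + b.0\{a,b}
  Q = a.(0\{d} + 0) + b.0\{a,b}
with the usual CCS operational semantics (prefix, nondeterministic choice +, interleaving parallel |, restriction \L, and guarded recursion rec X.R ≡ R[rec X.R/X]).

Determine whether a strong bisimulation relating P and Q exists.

bisimilar

Reachable graph of P (3 states):
  u0 = a.0\{d} + b.0\{a,b} :: —a→ u1, —b→ u2
  u1 = 0\{d} :: ·
  u2 = 0\{a,b} :: ·
Reachable graph of Q (3 states):
  v0 = a.(0\{d} + 0) + b.0\{a,b} :: —a→ v1, —b→ v2
  v1 = 0\{d} + 0 :: ·
  v2 = 0\{a,b} :: ·
Coarsest stable partition (strong bisimilarity classes):
  B0 = {u0, v0}
  B1 = {u1, u2, v1, v2}
u0 ∈ B0, v0 ∈ B0 → same block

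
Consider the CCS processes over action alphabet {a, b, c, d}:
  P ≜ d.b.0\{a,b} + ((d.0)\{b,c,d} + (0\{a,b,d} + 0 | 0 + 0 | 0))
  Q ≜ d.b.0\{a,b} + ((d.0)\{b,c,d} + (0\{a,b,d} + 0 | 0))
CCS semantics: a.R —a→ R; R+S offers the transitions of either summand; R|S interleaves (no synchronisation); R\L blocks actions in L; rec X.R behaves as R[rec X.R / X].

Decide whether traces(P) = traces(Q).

P's transition system — 3 states:
  u0 = d.b.0\{a,b} + ((d.0)\{b,c,d} + (0\{a,b,d} + 0 | 0 + 0 | 0)) :: --d--▸ u1
  u1 = b.0\{a,b} :: --b--▸ u2
  u2 = 0\{a,b} :: (no moves)
Q's transition system — 3 states:
  v0 = d.b.0\{a,b} + ((d.0)\{b,c,d} + (0\{a,b,d} + 0 | 0)) :: --d--▸ v1
  v1 = b.0\{a,b} :: --b--▸ v2
  v2 = 0\{a,b} :: (no moves)
Partition-refinement fixed point:
  B0 = {u0, v0}
  B1 = {u1, v1}
  B2 = {u2, v2}
u0 ∈ B0, v0 ∈ B0 → same block
Bisimilar ⇒ trace-equivalent.

trace-equivalent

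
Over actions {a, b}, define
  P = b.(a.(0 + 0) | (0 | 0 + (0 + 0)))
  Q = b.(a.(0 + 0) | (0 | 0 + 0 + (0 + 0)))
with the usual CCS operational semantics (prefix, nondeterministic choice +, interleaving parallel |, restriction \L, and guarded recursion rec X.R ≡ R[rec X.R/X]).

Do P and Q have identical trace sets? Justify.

trace-equivalent

Reachable graph of P (3 states):
  m0 = b.(a.(0 + 0) | (0 | 0 + (0 + 0))) ⊢ -b-> m1
  m1 = a.(0 + 0) | (0 | 0 + (0 + 0)) ⊢ -a-> m2
  m2 = (0 + 0) | (0 | 0 + (0 + 0)) ⊢ ·
Reachable graph of Q (3 states):
  n0 = b.(a.(0 + 0) | (0 | 0 + 0 + (0 + 0))) ⊢ -b-> n1
  n1 = a.(0 + 0) | (0 | 0 + 0 + (0 + 0)) ⊢ -a-> n2
  n2 = (0 + 0) | (0 | 0 + 0 + (0 + 0)) ⊢ ·
Partition-refinement fixed point:
  B0 = {m0, n0}
  B1 = {m1, n1}
  B2 = {m2, n2}
m0 ∈ B0, n0 ∈ B0 → same block
Bisimilar ⇒ trace-equivalent.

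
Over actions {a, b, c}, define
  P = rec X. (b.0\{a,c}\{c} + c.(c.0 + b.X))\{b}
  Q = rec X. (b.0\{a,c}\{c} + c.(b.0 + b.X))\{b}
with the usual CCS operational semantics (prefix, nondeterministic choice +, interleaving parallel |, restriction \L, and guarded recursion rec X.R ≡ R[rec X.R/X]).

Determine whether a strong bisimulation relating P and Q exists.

Reachable graph of P (3 states):
  m0 = rec X. (b.0\{a,c}\{c} + c.(c.0 + b.X))\{b} has moves —c→ m1
  m1 = (c.0 + b.(rec X. (b.0\{a,c}\{c} + c.(c.0 + b.X))\{b}))\{b} has moves —c→ m2
  m2 = 0\{b} has moves deadlocked
Reachable graph of Q (2 states):
  n0 = rec X. (b.0\{a,c}\{c} + c.(b.0 + b.X))\{b} has moves —c→ n1
  n1 = (b.0 + b.(rec X. (b.0\{a,c}\{c} + c.(b.0 + b.X))\{b}))\{b} has moves deadlocked
Coarsest stable partition (strong bisimilarity classes):
  B0 = {m0}
  B1 = {m1, n0}
  B2 = {m2, n1}
m0 ∈ B0, n0 ∈ B1 → different blocks

NO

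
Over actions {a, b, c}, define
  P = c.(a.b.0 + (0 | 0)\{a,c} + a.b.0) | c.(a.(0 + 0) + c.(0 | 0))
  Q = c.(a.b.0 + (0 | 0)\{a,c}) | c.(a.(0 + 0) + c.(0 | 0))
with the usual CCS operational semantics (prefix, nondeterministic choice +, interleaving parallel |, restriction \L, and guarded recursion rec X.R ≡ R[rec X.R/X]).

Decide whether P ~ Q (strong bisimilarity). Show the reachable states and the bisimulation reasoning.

bisimilar

Reachable graph of P (16 states):
  s0 = c.(a.b.0 + (0 | 0)\{a,c} + a.b.0) | c.(a.(0 + 0) + c.(0 | 0)) ⊢ --c--▸ s1, --c--▸ s2
  s1 = (a.b.0 + (0 | 0)\{a,c} + a.b.0) | c.(a.(0 + 0) + c.(0 | 0)) ⊢ --a--▸ s3, --c--▸ s4
  s2 = c.(a.b.0 + (0 | 0)\{a,c} + a.b.0) | (a.(0 + 0) + c.(0 | 0)) ⊢ --a--▸ s5, --c--▸ s4, --c--▸ s6
  s3 = b.0 | c.(a.(0 + 0) + c.(0 | 0)) ⊢ --b--▸ s7, --c--▸ s8
  s4 = (a.b.0 + (0 | 0)\{a,c} + a.b.0) | (a.(0 + 0) + c.(0 | 0)) ⊢ --a--▸ s8, --a--▸ s9, --c--▸ s10
  s5 = c.(a.b.0 + (0 | 0)\{a,c} + a.b.0) | (0 + 0) ⊢ --c--▸ s9
  s6 = c.(a.b.0 + (0 | 0)\{a,c} + a.b.0) | (0 | 0) ⊢ --c--▸ s10
  s7 = 0 | c.(a.(0 + 0) + c.(0 | 0)) ⊢ --c--▸ s11
  s8 = b.0 | (a.(0 + 0) + c.(0 | 0)) ⊢ --a--▸ s12, --b--▸ s11, --c--▸ s13
  s9 = (a.b.0 + (0 | 0)\{a,c} + a.b.0) | (0 + 0) ⊢ --a--▸ s12
  s10 = (a.b.0 + (0 | 0)\{a,c} + a.b.0) | (0 | 0) ⊢ --a--▸ s13
  s11 = 0 | (a.(0 + 0) + c.(0 | 0)) ⊢ --a--▸ s14, --c--▸ s15
  s12 = b.0 | (0 + 0) ⊢ --b--▸ s14
  s13 = b.0 | (0 | 0) ⊢ --b--▸ s15
  s14 = 0 | (0 + 0) ⊢ ∅
  s15 = 0 | (0 | 0) ⊢ ∅
Reachable graph of Q (16 states):
  t0 = c.(a.b.0 + (0 | 0)\{a,c}) | c.(a.(0 + 0) + c.(0 | 0)) ⊢ --c--▸ t1, --c--▸ t2
  t1 = (a.b.0 + (0 | 0)\{a,c}) | c.(a.(0 + 0) + c.(0 | 0)) ⊢ --a--▸ t3, --c--▸ t4
  t2 = c.(a.b.0 + (0 | 0)\{a,c}) | (a.(0 + 0) + c.(0 | 0)) ⊢ --a--▸ t5, --c--▸ t4, --c--▸ t6
  t3 = b.0 | c.(a.(0 + 0) + c.(0 | 0)) ⊢ --b--▸ t7, --c--▸ t8
  t4 = (a.b.0 + (0 | 0)\{a,c}) | (a.(0 + 0) + c.(0 | 0)) ⊢ --a--▸ t8, --a--▸ t9, --c--▸ t10
  t5 = c.(a.b.0 + (0 | 0)\{a,c}) | (0 + 0) ⊢ --c--▸ t9
  t6 = c.(a.b.0 + (0 | 0)\{a,c}) | (0 | 0) ⊢ --c--▸ t10
  t7 = 0 | c.(a.(0 + 0) + c.(0 | 0)) ⊢ --c--▸ t11
  t8 = b.0 | (a.(0 + 0) + c.(0 | 0)) ⊢ --a--▸ t12, --b--▸ t11, --c--▸ t13
  t9 = (a.b.0 + (0 | 0)\{a,c}) | (0 + 0) ⊢ --a--▸ t12
  t10 = (a.b.0 + (0 | 0)\{a,c}) | (0 | 0) ⊢ --a--▸ t13
  t11 = 0 | (a.(0 + 0) + c.(0 | 0)) ⊢ --a--▸ t14, --c--▸ t15
  t12 = b.0 | (0 + 0) ⊢ --b--▸ t14
  t13 = b.0 | (0 | 0) ⊢ --b--▸ t15
  t14 = 0 | (0 + 0) ⊢ ∅
  t15 = 0 | (0 | 0) ⊢ ∅
Partition-refinement fixed point:
  B0 = {s0, t0}
  B1 = {s1, t1}
  B2 = {s4, t4}
  B3 = {s10, s9, t10, t9}
  B4 = {s12, s13, t12, t13}
  B5 = {s14, s15, t14, t15}
  B6 = {s8, t8}
  B7 = {s11, t11}
  B8 = {s3, t3}
  B9 = {s7, t7}
  B10 = {s2, t2}
  B11 = {s5, s6, t5, t6}
s0 ∈ B0, t0 ∈ B0 → same block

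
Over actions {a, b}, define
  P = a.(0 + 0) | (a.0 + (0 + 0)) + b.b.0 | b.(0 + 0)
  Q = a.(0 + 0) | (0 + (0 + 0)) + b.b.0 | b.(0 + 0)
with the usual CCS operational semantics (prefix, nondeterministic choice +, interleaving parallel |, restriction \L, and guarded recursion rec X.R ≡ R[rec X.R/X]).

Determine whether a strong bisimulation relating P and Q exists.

P's transition system — 9 states:
  p0 = a.(0 + 0) | (a.0 + (0 + 0)) + b.b.0 | b.(0 + 0) | --a--▸ p1, --a--▸ p2, --b--▸ p3, --b--▸ p4
  p1 = (0 + 0) | (a.0 + (0 + 0)) | --a--▸ p5
  p2 = a.(0 + 0) | 0 | --a--▸ p5
  p3 = b.0 | b.(0 + 0) | --b--▸ p6, --b--▸ p7
  p4 = b.b.0 | (0 + 0) | --b--▸ p7
  p5 = (0 + 0) | 0 | stopped
  p6 = 0 | b.(0 + 0) | --b--▸ p8
  p7 = b.0 | (0 + 0) | --b--▸ p8
  p8 = 0 | (0 + 0) | stopped
Q's transition system — 7 states:
  q0 = a.(0 + 0) | (0 + (0 + 0)) + b.b.0 | b.(0 + 0) | --a--▸ q1, --b--▸ q2, --b--▸ q3
  q1 = (0 + 0) | (0 + (0 + 0)) | stopped
  q2 = b.0 | b.(0 + 0) | --b--▸ q4, --b--▸ q5
  q3 = b.b.0 | (0 + 0) | --b--▸ q5
  q4 = 0 | b.(0 + 0) | --b--▸ q6
  q5 = b.0 | (0 + 0) | --b--▸ q6
  q6 = 0 | (0 + 0) | stopped
Partition-refinement fixed point:
  B0 = {p0}
  B1 = {p1, p2}
  B2 = {p5, p8, q1, q6}
  B3 = {p3, p4, q2, q3}
  B4 = {p6, p7, q4, q5}
  B5 = {q0}
p0 ∈ B0, q0 ∈ B5 → different blocks

NO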